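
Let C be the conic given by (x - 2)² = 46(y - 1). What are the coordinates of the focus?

(2, 25/2)

Vertex (2, 1); 4p = 46 so p = 23/2. Opens up.
Focus is p units from the vertex along the axis: (h, k + p).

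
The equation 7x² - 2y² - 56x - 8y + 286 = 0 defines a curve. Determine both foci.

Group the x- and y-terms: 7(x² - 8x) -2(y² + 4y) = -286
7(x - 4)² -2(y + 2)² = -286 + 112 - 8 = -182
Divide by -182: (y + 2)²/91 - (x - 4)²/26 = 1
Hyperbola, center (4, -2), transverse axis vertical; a² = 91, b² = 26.
c² = a² + b² = 91 + 26 = 117, so c = 3√13.
Foci lie on the vertical axis through the center: (h, k ± c).

(4, -2 - 3√13) and (4, -2 + 3√13)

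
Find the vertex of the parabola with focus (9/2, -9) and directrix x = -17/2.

The vertex is the midpoint between the focus and the directrix along the axis of symmetry.
Axis is horizontal (directrix is vertical). Vertex x-coordinate = (9/2 + (-17/2))/2 = -2; y-coordinate = -9.

(-2, -9)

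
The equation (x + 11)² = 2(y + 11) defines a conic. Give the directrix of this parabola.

y = -23/2

Vertex (-11, -11); 4p = 2 so p = 1/2. Opens up.
Directrix is the horizontal line y = k − p = -11 − (1/2) = -23/2.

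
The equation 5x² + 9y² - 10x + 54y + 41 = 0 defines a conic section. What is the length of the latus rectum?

10/3

Collect terms: 5(x² - 2x) + 9(y² + 6y) = -41
Completing the square gives 5(x - 1)² + 9(y + 3)² = -41 + 5 + 81 = 45.
Divide through by 45 to get (x - 1)²/9 + (y + 3)²/5 = 1.
Ellipse, center (1, -3), major axis horizontal; a² = 9, b² = 5.
Latus rectum length = 2b²/a = 2·5/3 = 10/3.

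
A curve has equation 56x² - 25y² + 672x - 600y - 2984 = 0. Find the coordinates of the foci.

(-15, -12) and (3, -12)

56(x² + 12x) -25(y² + 24y) = 2984
56(x + 6)² -25(y + 12)² = 2984 + 2016 - 3600 = 1400
Divide through by 1400 to get (x + 6)²/25 - (y + 12)²/56 = 1.
Hyperbola, center (-6, -12), transverse axis horizontal; a² = 25, b² = 56.
c² = a² + b² = 25 + 56 = 81, so c = 9.
Foci lie on the horizontal axis through the center: (h ± c, k).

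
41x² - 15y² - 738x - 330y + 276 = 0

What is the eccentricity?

Collect terms: 41(x² - 18x) -15(y² + 22y) = -276
Complete the square in x and y: 41(x - 9)² -15(y + 11)² = -276 + 3321 - 1815 = 1230
Divide through by 1230 to get (x - 9)²/30 - (y + 11)²/82 = 1.
Hyperbola, center (9, -11), transverse axis horizontal; a² = 30, b² = 82.
c² = a² + b² = 112, so c = 4√7.
e = c/a = 4√7/√30 = 2√210/15.

e = 2√210/15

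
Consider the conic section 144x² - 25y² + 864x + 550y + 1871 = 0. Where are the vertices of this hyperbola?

Collect terms: 144(x² + 6x) -25(y² - 22y) = -1871
144(x + 3)² -25(y - 11)² = -1871 + 1296 - 3025 = -3600
Divide by -3600: (y - 11)²/144 - (x + 3)²/25 = 1
Hyperbola, center (-3, 11), transverse axis vertical; a² = 144, b² = 25.
a = 12. Vertices at (h, k ± a).

(-3, -1) and (-3, 23)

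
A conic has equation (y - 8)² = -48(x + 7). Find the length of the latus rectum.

Vertex (-7, 8); 4p = -48 so p = -12. Opens left.
Latus rectum length = |4p| = 48.

48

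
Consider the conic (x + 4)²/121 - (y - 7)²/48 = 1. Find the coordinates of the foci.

(-17, 7) and (9, 7)

Center (-4, 7). The positive term is the x-term, so the transverse axis is horizontal; a² = 121, b² = 48.
c² = a² + b² = 121 + 48 = 169, so c = 13.
Foci lie on the horizontal axis through the center: (h ± c, k).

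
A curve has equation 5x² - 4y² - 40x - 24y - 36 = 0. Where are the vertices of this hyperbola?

5(x² - 8x) -4(y² + 6y) = 36
Complete the square: 5(x - 4)² -4(y + 3)² = 36 + 80 - 36 = 80
Dividing both sides by 80: (x - 4)²/16 - (y + 3)²/20 = 1
Hyperbola, center (4, -3), transverse axis horizontal; a² = 16, b² = 20.
a = 4. Vertices at (h ± a, k).

(0, -3) and (8, -3)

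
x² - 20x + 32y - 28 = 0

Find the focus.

(10, -4)

Only x is squared. Complete the square in x: (x - 10)² = -32(y - 4).
Vertex (10, 4); 4p = -32 so p = -8. Opens down.
Focus is p units from the vertex along the axis: (h, k + p).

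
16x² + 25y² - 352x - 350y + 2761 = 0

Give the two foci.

Group the x- and y-terms: 16(x² - 22x) + 25(y² - 14y) = -2761
16(x - 11)² + 25(y - 7)² = -2761 + 1936 + 1225 = 400
Divide by 400: (x - 11)²/25 + (y - 7)²/16 = 1
Ellipse, center (11, 7), major axis horizontal; a² = 25, b² = 16.
c² = a² - b² = 25 - 16 = 9, so c = 3.
Foci lie on the horizontal axis through the center: (h ± c, k).

(8, 7) and (14, 7)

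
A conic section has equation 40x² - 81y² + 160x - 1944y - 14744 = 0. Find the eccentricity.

e = 11/9

40(x² + 4x) -81(y² + 24y) = 14744
40(x + 2)² -81(y + 12)² = 14744 + 160 - 11664 = 3240
Divide by 3240: (x + 2)²/81 - (y + 12)²/40 = 1
Hyperbola, center (-2, -12), transverse axis horizontal; a² = 81, b² = 40.
c² = a² + b² = 121, so c = 11.
e = c/a = 11/9.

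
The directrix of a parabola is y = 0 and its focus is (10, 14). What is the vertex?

The vertex is the midpoint between the focus and the directrix along the axis of symmetry.
Axis is vertical (directrix is horizontal). Vertex y-coordinate = (14 + 0)/2 = 7; x-coordinate = 10.

(10, 7)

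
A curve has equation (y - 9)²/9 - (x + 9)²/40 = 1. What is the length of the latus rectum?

80/3

Center (-9, 9). The positive term is the y-term, so the transverse axis is vertical; a² = 9, b² = 40.
Latus rectum length = 2b²/a = 2·40/3 = 80/3.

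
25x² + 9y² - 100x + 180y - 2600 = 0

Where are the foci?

Group the x- and y-terms: 25(x² - 4x) + 9(y² + 20y) = 2600
Complete the square: 25(x - 2)² + 9(y + 10)² = 2600 + 100 + 900 = 3600
Divide through by 3600 to get (x - 2)²/144 + (y + 10)²/400 = 1.
Ellipse, center (2, -10), major axis vertical; a² = 400, b² = 144.
c² = a² - b² = 400 - 144 = 256, so c = 16.
Foci lie on the vertical axis through the center: (h, k ± c).

(2, -26) and (2, 6)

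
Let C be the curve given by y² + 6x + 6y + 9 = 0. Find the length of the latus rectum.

Only y is squared. Complete the square in y: (y + 3)² = -6x.
Vertex (0, -3); 4p = -6 so p = -3/2. Opens left.
Latus rectum length = |4p| = 6.

6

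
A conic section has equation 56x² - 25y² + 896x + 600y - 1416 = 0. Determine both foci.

(-17, 12) and (1, 12)

Group the x- and y-terms: 56(x² + 16x) -25(y² - 24y) = 1416
Complete the square: 56(x + 8)² -25(y - 12)² = 1416 + 3584 - 3600 = 1400
Divide through by 1400 to get (x + 8)²/25 - (y - 12)²/56 = 1.
Hyperbola, center (-8, 12), transverse axis horizontal; a² = 25, b² = 56.
c² = a² + b² = 25 + 56 = 81, so c = 9.
Foci lie on the horizontal axis through the center: (h ± c, k).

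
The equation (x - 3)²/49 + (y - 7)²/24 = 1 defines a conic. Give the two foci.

Center (3, 7). The larger denominator 49 sits under the x-term, so the major axis is horizontal; a² = 49, b² = 24.
c² = a² - b² = 49 - 24 = 25, so c = 5.
Foci lie on the horizontal axis through the center: (h ± c, k).

(-2, 7) and (8, 7)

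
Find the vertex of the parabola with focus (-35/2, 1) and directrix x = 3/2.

The vertex is the midpoint between the focus and the directrix along the axis of symmetry.
Axis is horizontal (directrix is vertical). Vertex x-coordinate = (-35/2 + 3/2)/2 = -8; y-coordinate = 1.

(-8, 1)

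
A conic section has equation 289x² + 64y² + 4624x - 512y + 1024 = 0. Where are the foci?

(-8, -11) and (-8, 19)

Group: 289(x² + 16x) + 64(y² - 8y) = -1024
Completing the square gives 289(x + 8)² + 64(y - 4)² = -1024 + 18496 + 1024 = 18496.
Dividing both sides by 18496: (x + 8)²/64 + (y - 4)²/289 = 1
Ellipse, center (-8, 4), major axis vertical; a² = 289, b² = 64.
c² = a² - b² = 289 - 64 = 225, so c = 15.
Foci lie on the vertical axis through the center: (h, k ± c).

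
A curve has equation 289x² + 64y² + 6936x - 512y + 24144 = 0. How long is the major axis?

Group the x- and y-terms: 289(x² + 24x) + 64(y² - 8y) = -24144
Completing the square gives 289(x + 12)² + 64(y - 4)² = -24144 + 41616 + 1024 = 18496.
Divide through by 18496 to get (x + 12)²/64 + (y - 4)²/289 = 1.
Ellipse, center (-12, 4), major axis vertical; a² = 289, b² = 64.
a² = 289 so a = 17; the major axis has length 2a = 34.

34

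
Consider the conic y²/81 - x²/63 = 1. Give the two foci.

(0, -12) and (0, 12)

Center (0, 0). The positive term is the y-term, so the transverse axis is vertical; a² = 81, b² = 63.
c² = a² + b² = 81 + 63 = 144, so c = 12.
Foci lie on the vertical axis through the center: (h, k ± c).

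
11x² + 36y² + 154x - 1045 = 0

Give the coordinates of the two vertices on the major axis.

(-19, 0) and (5, 0)

Rearranging, 11(x² + 14x) + 36y² = 1045.
Completing the square gives 11(x + 7)² + 36y² = 1045 + 539 + 0 = 1584.
Dividing both sides by 1584: (x + 7)²/144 + y²/44 = 1
Ellipse, center (-7, 0), major axis horizontal; a² = 144, b² = 44.
a = 12. Vertices at (h ± a, k).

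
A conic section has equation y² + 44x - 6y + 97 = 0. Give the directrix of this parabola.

x = 9

Only y is squared. Complete the square in y: (y - 3)² = -44(x + 2).
Vertex (-2, 3); 4p = -44 so p = -11. Opens left.
Directrix is the vertical line x = h − p = -2 − (-11) = 9.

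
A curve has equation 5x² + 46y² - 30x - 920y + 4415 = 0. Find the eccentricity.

e = √1886/46

Group the x- and y-terms: 5(x² - 6x) + 46(y² - 20y) = -4415
Complete the square in x and y: 5(x - 3)² + 46(y - 10)² = -4415 + 45 + 4600 = 230
Divide through by 230 to get (x - 3)²/46 + (y - 10)²/5 = 1.
Ellipse, center (3, 10), major axis horizontal; a² = 46, b² = 5.
c² = a² - b² = 41, so c = √41.
e = c/a = √41/√46 = √1886/46.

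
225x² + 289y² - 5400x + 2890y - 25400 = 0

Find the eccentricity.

225(x² - 24x) + 289(y² + 10y) = 25400
Complete the square in x and y: 225(x - 12)² + 289(y + 5)² = 25400 + 32400 + 7225 = 65025
Dividing both sides by 65025: (x - 12)²/289 + (y + 5)²/225 = 1
Ellipse, center (12, -5), major axis horizontal; a² = 289, b² = 225.
c² = a² - b² = 64, so c = 8.
e = c/a = 8/17.

e = 8/17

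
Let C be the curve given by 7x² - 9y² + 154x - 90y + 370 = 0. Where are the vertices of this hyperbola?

7(x² + 22x) -9(y² + 10y) = -370
7(x + 11)² -9(y + 5)² = -370 + 847 - 225 = 252
Divide through by 252 to get (x + 11)²/36 - (y + 5)²/28 = 1.
Hyperbola, center (-11, -5), transverse axis horizontal; a² = 36, b² = 28.
a = 6. Vertices at (h ± a, k).

(-17, -5) and (-5, -5)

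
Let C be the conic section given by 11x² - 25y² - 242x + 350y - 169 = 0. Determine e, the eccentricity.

e = 6/5

Group the x- and y-terms: 11(x² - 22x) -25(y² - 14y) = 169
Complete the square in x and y: 11(x - 11)² -25(y - 7)² = 169 + 1331 - 1225 = 275
Dividing both sides by 275: (x - 11)²/25 - (y - 7)²/11 = 1
Hyperbola, center (11, 7), transverse axis horizontal; a² = 25, b² = 11.
c² = a² + b² = 36, so c = 6.
e = c/a = 6/5.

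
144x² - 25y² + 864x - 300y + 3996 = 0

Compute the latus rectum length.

Collect terms: 144(x² + 6x) -25(y² + 12y) = -3996
Complete the square: 144(x + 3)² -25(y + 6)² = -3996 + 1296 - 900 = -3600
Dividing both sides by -3600: (y + 6)²/144 - (x + 3)²/25 = 1
Hyperbola, center (-3, -6), transverse axis vertical; a² = 144, b² = 25.
Latus rectum length = 2b²/a = 2·25/12 = 25/6.

25/6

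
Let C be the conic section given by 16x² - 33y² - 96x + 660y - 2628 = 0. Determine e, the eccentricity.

e = 7/4

Group: 16(x² - 6x) -33(y² - 20y) = 2628
Completing the square gives 16(x - 3)² -33(y - 10)² = 2628 + 144 - 3300 = -528.
Divide by -528: (y - 10)²/16 - (x - 3)²/33 = 1
Hyperbola, center (3, 10), transverse axis vertical; a² = 16, b² = 33.
c² = a² + b² = 49, so c = 7.
e = c/a = 7/4.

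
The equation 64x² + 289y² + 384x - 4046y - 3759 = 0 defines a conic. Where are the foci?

(-18, 7) and (12, 7)

Collect terms: 64(x² + 6x) + 289(y² - 14y) = 3759
Completing the square gives 64(x + 3)² + 289(y - 7)² = 3759 + 576 + 14161 = 18496.
Divide through by 18496 to get (x + 3)²/289 + (y - 7)²/64 = 1.
Ellipse, center (-3, 7), major axis horizontal; a² = 289, b² = 64.
c² = a² - b² = 289 - 64 = 225, so c = 15.
Foci lie on the horizontal axis through the center: (h ± c, k).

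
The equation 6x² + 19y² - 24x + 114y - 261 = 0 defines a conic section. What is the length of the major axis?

Rearranging, 6(x² - 4x) + 19(y² + 6y) = 261.
Complete the square: 6(x - 2)² + 19(y + 3)² = 261 + 24 + 171 = 456
Divide through by 456 to get (x - 2)²/76 + (y + 3)²/24 = 1.
Ellipse, center (2, -3), major axis horizontal; a² = 76, b² = 24.
a² = 76 so a = 2√19; the major axis has length 2a = 4√19.

4√19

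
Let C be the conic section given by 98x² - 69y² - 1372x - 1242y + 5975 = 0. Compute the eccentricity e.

e = √334/14

Group: 98(x² - 14x) -69(y² + 18y) = -5975
Complete the square: 98(x - 7)² -69(y + 9)² = -5975 + 4802 - 5589 = -6762
Divide by -6762: (y + 9)²/98 - (x - 7)²/69 = 1
Hyperbola, center (7, -9), transverse axis vertical; a² = 98, b² = 69.
c² = a² + b² = 167, so c = √167.
e = c/a = √167/7√2 = √334/14.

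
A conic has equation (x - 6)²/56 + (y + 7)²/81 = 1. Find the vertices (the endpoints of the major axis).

(6, -16) and (6, 2)

Center (6, -7). The larger denominator 81 sits under the y-term, so the major axis is vertical; a² = 81, b² = 56.
a = 9. Vertices at (h, k ± a).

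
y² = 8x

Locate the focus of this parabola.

Vertex (0, 0); 4p = 8 so p = 2. Opens right.
Focus is p units from the vertex along the axis: (h + p, k).

(2, 0)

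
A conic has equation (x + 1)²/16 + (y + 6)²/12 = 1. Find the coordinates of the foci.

Center (-1, -6). The larger denominator 16 sits under the x-term, so the major axis is horizontal; a² = 16, b² = 12.
c² = a² - b² = 16 - 12 = 4, so c = 2.
Foci lie on the horizontal axis through the center: (h ± c, k).

(-3, -6) and (1, -6)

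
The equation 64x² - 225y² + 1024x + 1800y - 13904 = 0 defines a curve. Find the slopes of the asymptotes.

8/15 and -8/15

Group the x- and y-terms: 64(x² + 16x) -225(y² - 8y) = 13904
Complete the square in x and y: 64(x + 8)² -225(y - 4)² = 13904 + 4096 - 3600 = 14400
Divide through by 14400 to get (x + 8)²/225 - (y - 4)²/64 = 1.
Hyperbola, center (-8, 4), transverse axis horizontal; a² = 225, b² = 64.
For a horizontal hyperbola the asymptotes have slope ±b/a.
Here that is ±8/15.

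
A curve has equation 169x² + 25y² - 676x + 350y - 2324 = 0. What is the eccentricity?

e = 12/13

Group the x- and y-terms: 169(x² - 4x) + 25(y² + 14y) = 2324
Complete the square in x and y: 169(x - 2)² + 25(y + 7)² = 2324 + 676 + 1225 = 4225
Dividing both sides by 4225: (x - 2)²/25 + (y + 7)²/169 = 1
Ellipse, center (2, -7), major axis vertical; a² = 169, b² = 25.
c² = a² - b² = 144, so c = 12.
e = c/a = 12/13.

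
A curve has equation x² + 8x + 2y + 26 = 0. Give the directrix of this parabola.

y = -9/2

Only x is squared. Complete the square in x: (x + 4)² = -2(y + 5).
Vertex (-4, -5); 4p = -2 so p = -1/2. Opens down.
Directrix is the horizontal line y = k − p = -5 − (-1/2) = -9/2.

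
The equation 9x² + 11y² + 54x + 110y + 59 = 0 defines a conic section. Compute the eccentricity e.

e = √22/11

Rearranging, 9(x² + 6x) + 11(y² + 10y) = -59.
9(x + 3)² + 11(y + 5)² = -59 + 81 + 275 = 297
Dividing both sides by 297: (x + 3)²/33 + (y + 5)²/27 = 1
Ellipse, center (-3, -5), major axis horizontal; a² = 33, b² = 27.
c² = a² - b² = 6, so c = √6.
e = c/a = √6/√33 = √22/11.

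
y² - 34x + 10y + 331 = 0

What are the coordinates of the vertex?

(9, -5)

Only y is squared. Complete the square in y: (y + 5)² = 34(x - 9).
Vertex (9, -5); 4p = 34 so p = 17/2. Opens right.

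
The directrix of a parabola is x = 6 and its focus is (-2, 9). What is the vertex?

The vertex is the midpoint between the focus and the directrix along the axis of symmetry.
Axis is horizontal (directrix is vertical). Vertex x-coordinate = (-2 + 6)/2 = 2; y-coordinate = 9.

(2, 9)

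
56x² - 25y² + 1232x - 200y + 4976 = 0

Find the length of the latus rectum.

Group the x- and y-terms: 56(x² + 22x) -25(y² + 8y) = -4976
Completing the square gives 56(x + 11)² -25(y + 4)² = -4976 + 6776 - 400 = 1400.
Dividing both sides by 1400: (x + 11)²/25 - (y + 4)²/56 = 1
Hyperbola, center (-11, -4), transverse axis horizontal; a² = 25, b² = 56.
Latus rectum length = 2b²/a = 2·56/5 = 112/5.

112/5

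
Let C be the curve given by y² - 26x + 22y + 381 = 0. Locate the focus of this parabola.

(33/2, -11)

Only y is squared. Complete the square in y: (y + 11)² = 26(x - 10).
Vertex (10, -11); 4p = 26 so p = 13/2. Opens right.
Focus is p units from the vertex along the axis: (h + p, k).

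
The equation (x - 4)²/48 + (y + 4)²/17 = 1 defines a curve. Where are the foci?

(4 - √31, -4) and (4 + √31, -4)

Center (4, -4). The larger denominator 48 sits under the x-term, so the major axis is horizontal; a² = 48, b² = 17.
c² = a² - b² = 48 - 17 = 31, so c = √31.
Foci lie on the horizontal axis through the center: (h ± c, k).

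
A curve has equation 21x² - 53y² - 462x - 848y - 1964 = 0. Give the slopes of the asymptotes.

Group: 21(x² - 22x) -53(y² + 16y) = 1964
21(x - 11)² -53(y + 8)² = 1964 + 2541 - 3392 = 1113
Divide through by 1113 to get (x - 11)²/53 - (y + 8)²/21 = 1.
Hyperbola, center (11, -8), transverse axis horizontal; a² = 53, b² = 21.
For a horizontal hyperbola the asymptotes have slope ±b/a.
Here that is ±√21/√53 = ±√1113/53.

√1113/53 and -√1113/53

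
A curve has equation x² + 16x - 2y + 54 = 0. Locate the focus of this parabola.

Only x is squared. Complete the square in x: (x + 8)² = 2(y + 5).
Vertex (-8, -5); 4p = 2 so p = 1/2. Opens up.
Focus is p units from the vertex along the axis: (h, k + p).

(-8, -9/2)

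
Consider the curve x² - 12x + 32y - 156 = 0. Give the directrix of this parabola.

y = 14

Only x is squared. Complete the square in x: (x - 6)² = -32(y - 6).
Vertex (6, 6); 4p = -32 so p = -8. Opens down.
Directrix is the horizontal line y = k − p = 6 − (-8) = 14.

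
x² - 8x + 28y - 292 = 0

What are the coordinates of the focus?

(4, 4)

Only x is squared. Complete the square in x: (x - 4)² = -28(y - 11).
Vertex (4, 11); 4p = -28 so p = -7. Opens down.
Focus is p units from the vertex along the axis: (h, k + p).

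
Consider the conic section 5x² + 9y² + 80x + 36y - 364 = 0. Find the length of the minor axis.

Group: 5(x² + 16x) + 9(y² + 4y) = 364
Complete the square in x and y: 5(x + 8)² + 9(y + 2)² = 364 + 320 + 36 = 720
Divide by 720: (x + 8)²/144 + (y + 2)²/80 = 1
Ellipse, center (-8, -2), major axis horizontal; a² = 144, b² = 80.
b² = 80 so b = 4√5; the minor axis has length 2b = 8√5.

8√5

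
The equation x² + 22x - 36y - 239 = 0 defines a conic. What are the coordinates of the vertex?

Only x is squared. Complete the square in x: (x + 11)² = 36(y + 10).
Vertex (-11, -10); 4p = 36 so p = 9. Opens up.

(-11, -10)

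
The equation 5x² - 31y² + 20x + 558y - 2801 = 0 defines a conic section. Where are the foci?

Group: 5(x² + 4x) -31(y² - 18y) = 2801
Complete the square: 5(x + 2)² -31(y - 9)² = 2801 + 20 - 2511 = 310
Divide through by 310 to get (x + 2)²/62 - (y - 9)²/10 = 1.
Hyperbola, center (-2, 9), transverse axis horizontal; a² = 62, b² = 10.
c² = a² + b² = 62 + 10 = 72, so c = 6√2.
Foci lie on the horizontal axis through the center: (h ± c, k).

(-2 - 6√2, 9) and (-2 + 6√2, 9)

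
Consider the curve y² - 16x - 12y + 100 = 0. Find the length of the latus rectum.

Only y is squared. Complete the square in y: (y - 6)² = 16(x - 4).
Vertex (4, 6); 4p = 16 so p = 4. Opens right.
Latus rectum length = |4p| = 16.

16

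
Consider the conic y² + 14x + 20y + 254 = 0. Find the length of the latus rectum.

14

Only y is squared. Complete the square in y: (y + 10)² = -14(x + 11).
Vertex (-11, -10); 4p = -14 so p = -7/2. Opens left.
Latus rectum length = |4p| = 14.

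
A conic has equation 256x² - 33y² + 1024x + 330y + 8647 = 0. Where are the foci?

Collect terms: 256(x² + 4x) -33(y² - 10y) = -8647
Complete the square: 256(x + 2)² -33(y - 5)² = -8647 + 1024 - 825 = -8448
Divide through by -8448 to get (y - 5)²/256 - (x + 2)²/33 = 1.
Hyperbola, center (-2, 5), transverse axis vertical; a² = 256, b² = 33.
c² = a² + b² = 256 + 33 = 289, so c = 17.
Foci lie on the vertical axis through the center: (h, k ± c).

(-2, -12) and (-2, 22)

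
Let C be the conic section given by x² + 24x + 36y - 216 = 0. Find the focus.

Only x is squared. Complete the square in x: (x + 12)² = -36(y - 10).
Vertex (-12, 10); 4p = -36 so p = -9. Opens down.
Focus is p units from the vertex along the axis: (h, k + p).

(-12, 1)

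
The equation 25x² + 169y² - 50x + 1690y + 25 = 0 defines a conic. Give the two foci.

Collect terms: 25(x² - 2x) + 169(y² + 10y) = -25
Completing the square gives 25(x - 1)² + 169(y + 5)² = -25 + 25 + 4225 = 4225.
Dividing both sides by 4225: (x - 1)²/169 + (y + 5)²/25 = 1
Ellipse, center (1, -5), major axis horizontal; a² = 169, b² = 25.
c² = a² - b² = 169 - 25 = 144, so c = 12.
Foci lie on the horizontal axis through the center: (h ± c, k).

(-11, -5) and (13, -5)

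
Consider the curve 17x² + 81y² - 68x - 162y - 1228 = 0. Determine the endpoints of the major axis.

(-7, 1) and (11, 1)

Group: 17(x² - 4x) + 81(y² - 2y) = 1228
Complete the square in x and y: 17(x - 2)² + 81(y - 1)² = 1228 + 68 + 81 = 1377
Dividing both sides by 1377: (x - 2)²/81 + (y - 1)²/17 = 1
Ellipse, center (2, 1), major axis horizontal; a² = 81, b² = 17.
a = 9. Vertices at (h ± a, k).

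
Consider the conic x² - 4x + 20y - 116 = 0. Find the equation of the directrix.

y = 11

Only x is squared. Complete the square in x: (x - 2)² = -20(y - 6).
Vertex (2, 6); 4p = -20 so p = -5. Opens down.
Directrix is the horizontal line y = k − p = 6 − (-5) = 11.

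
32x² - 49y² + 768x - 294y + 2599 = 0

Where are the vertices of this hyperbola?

(-19, -3) and (-5, -3)

Group the x- and y-terms: 32(x² + 24x) -49(y² + 6y) = -2599
Complete the square in x and y: 32(x + 12)² -49(y + 3)² = -2599 + 4608 - 441 = 1568
Divide through by 1568 to get (x + 12)²/49 - (y + 3)²/32 = 1.
Hyperbola, center (-12, -3), transverse axis horizontal; a² = 49, b² = 32.
a = 7. Vertices at (h ± a, k).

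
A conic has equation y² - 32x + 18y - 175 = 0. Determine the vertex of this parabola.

Only y is squared. Complete the square in y: (y + 9)² = 32(x + 8).
Vertex (-8, -9); 4p = 32 so p = 8. Opens right.

(-8, -9)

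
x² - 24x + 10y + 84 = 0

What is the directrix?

y = 17/2

Only x is squared. Complete the square in x: (x - 12)² = -10(y - 6).
Vertex (12, 6); 4p = -10 so p = -5/2. Opens down.
Directrix is the horizontal line y = k − p = 6 − (-5/2) = 17/2.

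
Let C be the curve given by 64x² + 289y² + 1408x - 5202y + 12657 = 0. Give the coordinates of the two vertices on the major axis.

(-28, 9) and (6, 9)

Group the x- and y-terms: 64(x² + 22x) + 289(y² - 18y) = -12657
64(x + 11)² + 289(y - 9)² = -12657 + 7744 + 23409 = 18496
Dividing both sides by 18496: (x + 11)²/289 + (y - 9)²/64 = 1
Ellipse, center (-11, 9), major axis horizontal; a² = 289, b² = 64.
a = 17. Vertices at (h ± a, k).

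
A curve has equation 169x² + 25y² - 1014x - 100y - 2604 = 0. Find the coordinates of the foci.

(3, -10) and (3, 14)

169(x² - 6x) + 25(y² - 4y) = 2604
Complete the square in x and y: 169(x - 3)² + 25(y - 2)² = 2604 + 1521 + 100 = 4225
Dividing both sides by 4225: (x - 3)²/25 + (y - 2)²/169 = 1
Ellipse, center (3, 2), major axis vertical; a² = 169, b² = 25.
c² = a² - b² = 169 - 25 = 144, so c = 12.
Foci lie on the vertical axis through the center: (h, k ± c).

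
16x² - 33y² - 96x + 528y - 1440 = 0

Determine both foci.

(3, 1) and (3, 15)

Group the x- and y-terms: 16(x² - 6x) -33(y² - 16y) = 1440
Complete the square: 16(x - 3)² -33(y - 8)² = 1440 + 144 - 2112 = -528
Dividing both sides by -528: (y - 8)²/16 - (x - 3)²/33 = 1
Hyperbola, center (3, 8), transverse axis vertical; a² = 16, b² = 33.
c² = a² + b² = 16 + 33 = 49, so c = 7.
Foci lie on the vertical axis through the center: (h, k ± c).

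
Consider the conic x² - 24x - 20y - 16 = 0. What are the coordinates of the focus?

(12, -3)

Only x is squared. Complete the square in x: (x - 12)² = 20(y + 8).
Vertex (12, -8); 4p = 20 so p = 5. Opens up.
Focus is p units from the vertex along the axis: (h, k + p).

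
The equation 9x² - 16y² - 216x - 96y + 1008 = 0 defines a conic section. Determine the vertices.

(8, -3) and (16, -3)

Group: 9(x² - 24x) -16(y² + 6y) = -1008
9(x - 12)² -16(y + 3)² = -1008 + 1296 - 144 = 144
Divide through by 144 to get (x - 12)²/16 - (y + 3)²/9 = 1.
Hyperbola, center (12, -3), transverse axis horizontal; a² = 16, b² = 9.
a = 4. Vertices at (h ± a, k).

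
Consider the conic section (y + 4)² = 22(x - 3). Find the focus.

(17/2, -4)

Vertex (3, -4); 4p = 22 so p = 11/2. Opens right.
Focus is p units from the vertex along the axis: (h + p, k).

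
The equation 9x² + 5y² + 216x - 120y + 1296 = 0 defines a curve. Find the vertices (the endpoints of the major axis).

Group: 9(x² + 24x) + 5(y² - 24y) = -1296
Completing the square gives 9(x + 12)² + 5(y - 12)² = -1296 + 1296 + 720 = 720.
Divide through by 720 to get (x + 12)²/80 + (y - 12)²/144 = 1.
Ellipse, center (-12, 12), major axis vertical; a² = 144, b² = 80.
a = 12. Vertices at (h, k ± a).

(-12, 0) and (-12, 24)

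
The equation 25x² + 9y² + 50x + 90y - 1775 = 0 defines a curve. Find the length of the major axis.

Rearranging, 25(x² + 2x) + 9(y² + 10y) = 1775.
Completing the square gives 25(x + 1)² + 9(y + 5)² = 1775 + 25 + 225 = 2025.
Divide through by 2025 to get (x + 1)²/81 + (y + 5)²/225 = 1.
Ellipse, center (-1, -5), major axis vertical; a² = 225, b² = 81.
a² = 225 so a = 15; the major axis has length 2a = 30.

30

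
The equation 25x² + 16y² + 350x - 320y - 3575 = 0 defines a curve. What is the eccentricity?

e = 3/5

Collect terms: 25(x² + 14x) + 16(y² - 20y) = 3575
Completing the square gives 25(x + 7)² + 16(y - 10)² = 3575 + 1225 + 1600 = 6400.
Divide through by 6400 to get (x + 7)²/256 + (y - 10)²/400 = 1.
Ellipse, center (-7, 10), major axis vertical; a² = 400, b² = 256.
c² = a² - b² = 144, so c = 12.
e = c/a = 12/20 = 3/5.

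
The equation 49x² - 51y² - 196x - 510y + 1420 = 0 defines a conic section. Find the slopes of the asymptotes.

7√51/51 and -7√51/51

Group: 49(x² - 4x) -51(y² + 10y) = -1420
Complete the square: 49(x - 2)² -51(y + 5)² = -1420 + 196 - 1275 = -2499
Divide by -2499: (y + 5)²/49 - (x - 2)²/51 = 1
Hyperbola, center (2, -5), transverse axis vertical; a² = 49, b² = 51.
For a vertical hyperbola the asymptotes have slope ±a/b.
Here that is ±7/√51 = ±7√51/51.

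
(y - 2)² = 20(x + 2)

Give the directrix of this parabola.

x = -7

Vertex (-2, 2); 4p = 20 so p = 5. Opens right.
Directrix is the vertical line x = h − p = -2 − (5) = -7.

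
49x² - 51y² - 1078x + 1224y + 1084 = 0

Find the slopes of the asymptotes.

Group: 49(x² - 22x) -51(y² - 24y) = -1084
Complete the square in x and y: 49(x - 11)² -51(y - 12)² = -1084 + 5929 - 7344 = -2499
Divide through by -2499 to get (y - 12)²/49 - (x - 11)²/51 = 1.
Hyperbola, center (11, 12), transverse axis vertical; a² = 49, b² = 51.
For a vertical hyperbola the asymptotes have slope ±a/b.
Here that is ±7/√51 = ±7√51/51.

7√51/51 and -7√51/51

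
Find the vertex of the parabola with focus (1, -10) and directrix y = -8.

The vertex is the midpoint between the focus and the directrix along the axis of symmetry.
Axis is vertical (directrix is horizontal). Vertex y-coordinate = (-10 + (-8))/2 = -9; x-coordinate = 1.

(1, -9)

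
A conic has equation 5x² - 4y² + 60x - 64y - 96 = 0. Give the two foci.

(-9, -8) and (-3, -8)

Group: 5(x² + 12x) -4(y² + 16y) = 96
Complete the square in x and y: 5(x + 6)² -4(y + 8)² = 96 + 180 - 256 = 20
Divide through by 20 to get (x + 6)²/4 - (y + 8)²/5 = 1.
Hyperbola, center (-6, -8), transverse axis horizontal; a² = 4, b² = 5.
c² = a² + b² = 4 + 5 = 9, so c = 3.
Foci lie on the horizontal axis through the center: (h ± c, k).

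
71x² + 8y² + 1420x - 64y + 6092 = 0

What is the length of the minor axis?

8

71(x² + 20x) + 8(y² - 8y) = -6092
Completing the square gives 71(x + 10)² + 8(y - 4)² = -6092 + 7100 + 128 = 1136.
Divide by 1136: (x + 10)²/16 + (y - 4)²/142 = 1
Ellipse, center (-10, 4), major axis vertical; a² = 142, b² = 16.
b² = 16 so b = 4; the minor axis has length 2b = 8.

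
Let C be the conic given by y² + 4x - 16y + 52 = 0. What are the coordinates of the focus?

(2, 8)

Only y is squared. Complete the square in y: (y - 8)² = -4(x - 3).
Vertex (3, 8); 4p = -4 so p = -1. Opens left.
Focus is p units from the vertex along the axis: (h + p, k).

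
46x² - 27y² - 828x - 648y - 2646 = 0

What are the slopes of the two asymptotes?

46(x² - 18x) -27(y² + 24y) = 2646
Complete the square in x and y: 46(x - 9)² -27(y + 12)² = 2646 + 3726 - 3888 = 2484
Dividing both sides by 2484: (x - 9)²/54 - (y + 12)²/92 = 1
Hyperbola, center (9, -12), transverse axis horizontal; a² = 54, b² = 92.
For a horizontal hyperbola the asymptotes have slope ±b/a.
Here that is ±2√23/3√6 = ±√138/9.

√138/9 and -√138/9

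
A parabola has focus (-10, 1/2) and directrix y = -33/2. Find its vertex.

The vertex is the midpoint between the focus and the directrix along the axis of symmetry.
Axis is vertical (directrix is horizontal). Vertex y-coordinate = (1/2 + (-33/2))/2 = -8; x-coordinate = -10.

(-10, -8)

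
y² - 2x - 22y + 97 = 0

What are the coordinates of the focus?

(-23/2, 11)

Only y is squared. Complete the square in y: (y - 11)² = 2(x + 12).
Vertex (-12, 11); 4p = 2 so p = 1/2. Opens right.
Focus is p units from the vertex along the axis: (h + p, k).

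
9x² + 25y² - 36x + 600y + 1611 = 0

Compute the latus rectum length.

Rearranging, 9(x² - 4x) + 25(y² + 24y) = -1611.
Complete the square: 9(x - 2)² + 25(y + 12)² = -1611 + 36 + 3600 = 2025
Dividing both sides by 2025: (x - 2)²/225 + (y + 12)²/81 = 1
Ellipse, center (2, -12), major axis horizontal; a² = 225, b² = 81.
Latus rectum length = 2b²/a = 2·81/15 = 54/5.

54/5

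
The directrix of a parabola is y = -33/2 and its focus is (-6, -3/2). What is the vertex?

(-6, -9)

The vertex is the midpoint between the focus and the directrix along the axis of symmetry.
Axis is vertical (directrix is horizontal). Vertex y-coordinate = (-3/2 + (-33/2))/2 = -9; x-coordinate = -6.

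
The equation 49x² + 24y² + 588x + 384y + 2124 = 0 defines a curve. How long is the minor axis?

4√6

Rearranging, 49(x² + 12x) + 24(y² + 16y) = -2124.
Completing the square gives 49(x + 6)² + 24(y + 8)² = -2124 + 1764 + 1536 = 1176.
Dividing both sides by 1176: (x + 6)²/24 + (y + 8)²/49 = 1
Ellipse, center (-6, -8), major axis vertical; a² = 49, b² = 24.
b² = 24 so b = 2√6; the minor axis has length 2b = 4√6.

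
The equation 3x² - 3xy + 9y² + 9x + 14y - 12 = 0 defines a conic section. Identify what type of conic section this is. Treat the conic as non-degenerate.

ellipse

A = 3, B = -3, C = 9.
Discriminant B² − 4AC = (-3)² − 4·3·9 = -99.
B² − 4AC < 0 ⇒ ellipse.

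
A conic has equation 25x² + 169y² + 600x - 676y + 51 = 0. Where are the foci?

(-24, 2) and (0, 2)

Group the x- and y-terms: 25(x² + 24x) + 169(y² - 4y) = -51
Completing the square gives 25(x + 12)² + 169(y - 2)² = -51 + 3600 + 676 = 4225.
Dividing both sides by 4225: (x + 12)²/169 + (y - 2)²/25 = 1
Ellipse, center (-12, 2), major axis horizontal; a² = 169, b² = 25.
c² = a² - b² = 169 - 25 = 144, so c = 12.
Foci lie on the horizontal axis through the center: (h ± c, k).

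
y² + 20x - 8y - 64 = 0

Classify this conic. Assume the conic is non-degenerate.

parabola

No xy term. Coefficients of x² and y² are A = 0, C = 1.
Exactly one squared variable ⇒ parabola.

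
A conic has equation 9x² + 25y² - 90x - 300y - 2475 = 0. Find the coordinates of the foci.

9(x² - 10x) + 25(y² - 12y) = 2475
Complete the square in x and y: 9(x - 5)² + 25(y - 6)² = 2475 + 225 + 900 = 3600
Divide through by 3600 to get (x - 5)²/400 + (y - 6)²/144 = 1.
Ellipse, center (5, 6), major axis horizontal; a² = 400, b² = 144.
c² = a² - b² = 400 - 144 = 256, so c = 16.
Foci lie on the horizontal axis through the center: (h ± c, k).

(-11, 6) and (21, 6)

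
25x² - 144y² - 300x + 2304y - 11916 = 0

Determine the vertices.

Group the x- and y-terms: 25(x² - 12x) -144(y² - 16y) = 11916
Complete the square: 25(x - 6)² -144(y - 8)² = 11916 + 900 - 9216 = 3600
Divide by 3600: (x - 6)²/144 - (y - 8)²/25 = 1
Hyperbola, center (6, 8), transverse axis horizontal; a² = 144, b² = 25.
a = 12. Vertices at (h ± a, k).

(-6, 8) and (18, 8)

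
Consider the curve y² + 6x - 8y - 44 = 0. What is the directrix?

Only y is squared. Complete the square in y: (y - 4)² = -6(x - 10).
Vertex (10, 4); 4p = -6 so p = -3/2. Opens left.
Directrix is the vertical line x = h − p = 10 − (-3/2) = 23/2.

x = 23/2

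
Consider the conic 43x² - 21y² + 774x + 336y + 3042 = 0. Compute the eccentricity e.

e = 8√43/43

Collect terms: 43(x² + 18x) -21(y² - 16y) = -3042
Complete the square: 43(x + 9)² -21(y - 8)² = -3042 + 3483 - 1344 = -903
Divide by -903: (y - 8)²/43 - (x + 9)²/21 = 1
Hyperbola, center (-9, 8), transverse axis vertical; a² = 43, b² = 21.
c² = a² + b² = 64, so c = 8.
e = c/a = 8/√43 = 8√43/43.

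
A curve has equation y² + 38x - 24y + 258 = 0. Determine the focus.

Only y is squared. Complete the square in y: (y - 12)² = -38(x + 3).
Vertex (-3, 12); 4p = -38 so p = -19/2. Opens left.
Focus is p units from the vertex along the axis: (h + p, k).

(-25/2, 12)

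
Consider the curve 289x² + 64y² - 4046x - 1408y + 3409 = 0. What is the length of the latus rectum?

Collect terms: 289(x² - 14x) + 64(y² - 22y) = -3409
Completing the square gives 289(x - 7)² + 64(y - 11)² = -3409 + 14161 + 7744 = 18496.
Dividing both sides by 18496: (x - 7)²/64 + (y - 11)²/289 = 1
Ellipse, center (7, 11), major axis vertical; a² = 289, b² = 64.
Latus rectum length = 2b²/a = 2·64/17 = 128/17.

128/17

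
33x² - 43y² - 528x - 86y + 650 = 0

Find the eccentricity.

e = 2√817/43

Group: 33(x² - 16x) -43(y² + 2y) = -650
33(x - 8)² -43(y + 1)² = -650 + 2112 - 43 = 1419
Divide by 1419: (x - 8)²/43 - (y + 1)²/33 = 1
Hyperbola, center (8, -1), transverse axis horizontal; a² = 43, b² = 33.
c² = a² + b² = 76, so c = 2√19.
e = c/a = 2√19/√43 = 2√817/43.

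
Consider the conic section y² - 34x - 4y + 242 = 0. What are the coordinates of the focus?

Only y is squared. Complete the square in y: (y - 2)² = 34(x - 7).
Vertex (7, 2); 4p = 34 so p = 17/2. Opens right.
Focus is p units from the vertex along the axis: (h + p, k).

(31/2, 2)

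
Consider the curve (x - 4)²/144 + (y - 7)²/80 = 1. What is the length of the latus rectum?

Center (4, 7). The larger denominator 144 sits under the x-term, so the major axis is horizontal; a² = 144, b² = 80.
Latus rectum length = 2b²/a = 2·80/12 = 40/3.

40/3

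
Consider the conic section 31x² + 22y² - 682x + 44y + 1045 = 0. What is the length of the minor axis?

Group the x- and y-terms: 31(x² - 22x) + 22(y² + 2y) = -1045
31(x - 11)² + 22(y + 1)² = -1045 + 3751 + 22 = 2728
Divide through by 2728 to get (x - 11)²/88 + (y + 1)²/124 = 1.
Ellipse, center (11, -1), major axis vertical; a² = 124, b² = 88.
b² = 88 so b = 2√22; the minor axis has length 2b = 4√22.

4√22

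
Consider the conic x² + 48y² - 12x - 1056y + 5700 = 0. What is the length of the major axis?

24

Rearranging, (x² - 12x) + 48(y² - 22y) = -5700.
(x - 6)² + 48(y - 11)² = -5700 + 36 + 5808 = 144
Dividing both sides by 144: (x - 6)²/144 + (y - 11)²/3 = 1
Ellipse, center (6, 11), major axis horizontal; a² = 144, b² = 3.
a² = 144 so a = 12; the major axis has length 2a = 24.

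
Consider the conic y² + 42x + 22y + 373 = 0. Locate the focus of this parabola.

(-33/2, -11)

Only y is squared. Complete the square in y: (y + 11)² = -42(x + 6).
Vertex (-6, -11); 4p = -42 so p = -21/2. Opens left.
Focus is p units from the vertex along the axis: (h + p, k).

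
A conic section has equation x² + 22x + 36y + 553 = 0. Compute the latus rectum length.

Only x is squared. Complete the square in x: (x + 11)² = -36(y + 12).
Vertex (-11, -12); 4p = -36 so p = -9. Opens down.
Latus rectum length = |4p| = 36.

36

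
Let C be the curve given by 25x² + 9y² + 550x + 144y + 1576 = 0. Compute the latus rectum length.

25(x² + 22x) + 9(y² + 16y) = -1576
Complete the square in x and y: 25(x + 11)² + 9(y + 8)² = -1576 + 3025 + 576 = 2025
Divide by 2025: (x + 11)²/81 + (y + 8)²/225 = 1
Ellipse, center (-11, -8), major axis vertical; a² = 225, b² = 81.
Latus rectum length = 2b²/a = 2·81/15 = 54/5.

54/5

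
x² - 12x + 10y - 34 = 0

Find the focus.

(6, 9/2)

Only x is squared. Complete the square in x: (x - 6)² = -10(y - 7).
Vertex (6, 7); 4p = -10 so p = -5/2. Opens down.
Focus is p units from the vertex along the axis: (h, k + p).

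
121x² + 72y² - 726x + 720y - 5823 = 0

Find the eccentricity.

121(x² - 6x) + 72(y² + 10y) = 5823
Complete the square in x and y: 121(x - 3)² + 72(y + 5)² = 5823 + 1089 + 1800 = 8712
Divide through by 8712 to get (x - 3)²/72 + (y + 5)²/121 = 1.
Ellipse, center (3, -5), major axis vertical; a² = 121, b² = 72.
c² = a² - b² = 49, so c = 7.
e = c/a = 7/11.

e = 7/11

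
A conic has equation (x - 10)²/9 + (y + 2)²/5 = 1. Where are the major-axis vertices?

(7, -2) and (13, -2)

Center (10, -2). The larger denominator 9 sits under the x-term, so the major axis is horizontal; a² = 9, b² = 5.
a = 3. Vertices at (h ± a, k).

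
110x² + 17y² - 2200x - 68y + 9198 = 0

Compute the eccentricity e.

e = √10230/110

Rearranging, 110(x² - 20x) + 17(y² - 4y) = -9198.
Complete the square in x and y: 110(x - 10)² + 17(y - 2)² = -9198 + 11000 + 68 = 1870
Divide by 1870: (x - 10)²/17 + (y - 2)²/110 = 1
Ellipse, center (10, 2), major axis vertical; a² = 110, b² = 17.
c² = a² - b² = 93, so c = √93.
e = c/a = √93/√110 = √10230/110.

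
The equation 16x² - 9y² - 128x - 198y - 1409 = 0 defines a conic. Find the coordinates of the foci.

(-6, -11) and (14, -11)

Rearranging, 16(x² - 8x) -9(y² + 22y) = 1409.
Complete the square: 16(x - 4)² -9(y + 11)² = 1409 + 256 - 1089 = 576
Dividing both sides by 576: (x - 4)²/36 - (y + 11)²/64 = 1
Hyperbola, center (4, -11), transverse axis horizontal; a² = 36, b² = 64.
c² = a² + b² = 36 + 64 = 100, so c = 10.
Foci lie on the horizontal axis through the center: (h ± c, k).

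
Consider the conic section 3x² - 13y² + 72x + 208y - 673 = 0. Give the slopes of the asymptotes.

√39/13 and -√39/13

Collect terms: 3(x² + 24x) -13(y² - 16y) = 673
Complete the square in x and y: 3(x + 12)² -13(y - 8)² = 673 + 432 - 832 = 273
Dividing both sides by 273: (x + 12)²/91 - (y - 8)²/21 = 1
Hyperbola, center (-12, 8), transverse axis horizontal; a² = 91, b² = 21.
For a horizontal hyperbola the asymptotes have slope ±b/a.
Here that is ±√21/√91 = ±√39/13.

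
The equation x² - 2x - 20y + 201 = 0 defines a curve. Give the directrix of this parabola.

Only x is squared. Complete the square in x: (x - 1)² = 20(y - 10).
Vertex (1, 10); 4p = 20 so p = 5. Opens up.
Directrix is the horizontal line y = k − p = 10 − (5) = 5.

y = 5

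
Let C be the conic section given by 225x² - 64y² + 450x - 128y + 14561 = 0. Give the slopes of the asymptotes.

15/8 and -15/8

225(x² + 2x) -64(y² + 2y) = -14561
Complete the square: 225(x + 1)² -64(y + 1)² = -14561 + 225 - 64 = -14400
Dividing both sides by -14400: (y + 1)²/225 - (x + 1)²/64 = 1
Hyperbola, center (-1, -1), transverse axis vertical; a² = 225, b² = 64.
For a vertical hyperbola the asymptotes have slope ±a/b.
Here that is ±15/8.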